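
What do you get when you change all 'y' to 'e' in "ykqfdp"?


Input string: 'ykqfdp'
Operation: replace 'y' with 'e'
Positions of 'y': 0
After replacement: ekqfdp


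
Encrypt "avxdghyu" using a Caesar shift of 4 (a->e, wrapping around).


Input: 'avxdghyu', shift = 4
Operation: for each letter, (position + 4) mod 26
Mapping: 'a'(0+4=4)->'e', 'v'(21+4=25)->'z', 'x'(23+4=27, 27 mod 26=1)->'b', 'd'(3+4=7)->'h', 'g'(6+4=10)->'k', 'h'(7+4=11)->'l', 'y'(24+4=28, 28 mod 26=2)->'c', 'u'(20+4=24)->'y'
Result: ezbhklcy


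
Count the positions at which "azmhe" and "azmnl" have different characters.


String 1: 'azmhe'
String 2: 'azmnl'
Compare each position: pos 0: 'a'=='a', pos 1: 'z'=='z', pos 2: 'm'=='m', pos 3: 'h'!='n', pos 4: 'e'!='l'
Differing positions: 2
Hamming distance: 2


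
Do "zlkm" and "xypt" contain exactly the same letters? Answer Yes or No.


String 1: 'zlkm' -> sorted: 'klmz'
String 2: 'xypt' -> sorted: 'ptxy'
Compare sorted forms: 'klmz' != 'ptxy'
Anagram: No


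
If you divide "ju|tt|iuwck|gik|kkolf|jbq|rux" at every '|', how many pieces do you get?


Input string: 'ju|tt|iuwck|gik|kkolf|jbq|rux'
Delimiter: '|'
Split result: 'ju', 'tt', 'iuwck', 'gik', 'kkolf', 'jbq', 'rux'
Number of parts: 7


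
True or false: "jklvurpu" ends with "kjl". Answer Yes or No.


Input string: 'jklvurpu'
Suffix to check: 'kjl'
Last 3 characters of input: 'rpu'
Match: False
Result: No


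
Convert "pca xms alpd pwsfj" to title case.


Input string: 'pca xms alpd pwsfj'
Operation: capitalize first letter of each word
Word transformations: 'pca'->'Pca', 'xms'->'Xms', 'alpd'->'Alpd', 'pwsfj'->'Pwsfj'
Result: Pca Xms Alpd Pwsfj


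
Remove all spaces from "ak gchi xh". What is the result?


Input string: 'ak gchi xh'
Operation: remove all spaces
Words: 'ak', 'gchi', 'xh'
Join without spaces: akgchixh


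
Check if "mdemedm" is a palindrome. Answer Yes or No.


Input string: 'mdemedm'
Reversed: 'mdemedm'
Compare pairs: s[0]='m' vs s[6]='m' (match), s[1]='d' vs s[5]='d' (match), s[2]='e' vs s[4]='e' (match)
Palindrome: Yes


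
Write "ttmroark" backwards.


Input string: 'ttmroark'
Operation: reverse character order
Original order: 't' -> 't' -> 'm' -> 'r' -> 'o' -> 'a' -> 'r' -> 'k'
Reversed order: 'k' -> 'r' -> 'a' -> 'o' -> 'r' -> 'm' -> 't' -> 't'
Result: kraormtt


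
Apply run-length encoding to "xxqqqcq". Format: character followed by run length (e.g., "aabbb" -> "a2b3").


Input: 'xxqqqcq'
Operation: identify consecutive runs
Runs: 'xx' -> x2, 'qqq' -> q3, 'c' -> c1, 'q' -> q1
Encoded: x2q3c1q1


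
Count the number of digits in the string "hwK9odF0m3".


Input string: 'hwK9odF0m3'
Operation: count digit characters (0-9)
Scan: 'h', 'w', 'K', '9'(digit), 'o', 'd', 'F', '0'(digit), 'm', '3'(digit)
Digits found: 3
Result: 3


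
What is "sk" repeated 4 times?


Input string: 'sk'
Operation: repeat 4 times
Concatenation: 'sk' + 'sk' + 'sk' + 'sk'
Result: sksksksk


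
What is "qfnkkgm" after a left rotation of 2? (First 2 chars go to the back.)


Input: 'qfnkkgm', shift = 2
Operation: split at index 2 and swap parts
Front part s[0:2] = 'qf'
Back part s[2:] = 'nkkgm'
Rotated = back + front = 'nkkgm' + 'qf'
Result: nkkgmqf


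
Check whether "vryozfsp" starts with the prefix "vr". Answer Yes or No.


Input string: 'vryozfsp'
Prefix to check: 'vr'
First 2 characters of input: 'vr'
Match: True
Result: Yes


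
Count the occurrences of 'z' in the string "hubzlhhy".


Input string: 'hubzlhhy'
Target character: 'z'
Scan each position: s[3]='z'
Matches found at indices: 3
Total: 1


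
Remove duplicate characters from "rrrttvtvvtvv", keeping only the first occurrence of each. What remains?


Input: 'rrrttvtvvtvv'
Operation: keep first occurrence of each character
Scan: s[0]='r' new -> keep; s[1]='r' seen -> skip; s[2]='r' seen -> skip; s[3]='t' new -> keep; s[4]='t' seen -> skip; s[5]='v' new -> keep; s[6]='t' seen -> skip; s[7]='v' seen -> skip; s[8]='v' seen -> skip; s[9]='t' seen -> skip; s[10]='v' seen -> skip; s[11]='v' seen -> skip
Result: rtv


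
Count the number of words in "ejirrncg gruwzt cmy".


Input string: 'ejirrncg gruwzt cmy'
Operation: split by spaces
Words found: 'ejirrncg', 'gruwzt', 'cmy'
Word count: 3


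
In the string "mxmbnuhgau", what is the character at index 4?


Input string: 'mxmbnuhgau'
Operation: get character at index 4
Index mapping: s[0]='m', s[1]='x', s[2]='m', s[3]='b', s[4]='n'
Result: 'n'


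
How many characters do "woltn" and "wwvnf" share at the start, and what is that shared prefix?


String 1: 'woltn'
String 2: 'wwvnf'
Compare position by position:
pos 0: 'w' vs 'w' match
pos 1: 'o' vs 'w' differ -> stop
Longest common prefix: "w" (length 1)


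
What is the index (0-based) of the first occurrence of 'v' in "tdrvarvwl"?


Input string: 'tdrvarvwl'
Target: 'v'
Scanning left to right: s[0]='t', s[1]='d', s[2]='r', s[3]='v'
First match at index: 3


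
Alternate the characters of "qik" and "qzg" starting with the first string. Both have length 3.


String 1: 'qik'
String 2: 'qzg'
Operation: alternate characters
Pairs: 'q'+'q', 'i'+'z', 'k'+'g'
Result: qqizkg


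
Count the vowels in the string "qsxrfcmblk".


Input string: 'qsxrfcmblk'
Operation: count vowels (a, e, i, o, u)
Scan: s[0]='q', s[1]='s', s[2]='x', s[3]='r', s[4]='f', s[5]='c', s[6]='m', s[7]='b', s[8]='l', s[9]='k'
Vowels found: 0
Result: 0


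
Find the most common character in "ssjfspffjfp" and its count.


Input: 'ssjfspffjfp'
Operation: tally each character
Counts: 'f':4, 'j':2, 'p':2, 's':3
Maximum: 'f' appears 4 times


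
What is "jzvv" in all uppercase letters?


Input string: 'jzvv'
Operation: convert each letter to uppercase
Mapping: 'j'->'J', 'z'->'Z', 'v'->'V', 'v'->'V'
Result: JZVV


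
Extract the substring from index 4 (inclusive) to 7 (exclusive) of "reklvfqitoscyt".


Input string: 'reklvfqitoscyt'
Operation: slice [4:7]
Extract characters: s[4]='v', s[5]='f', s[6]='q'
Result: vfq


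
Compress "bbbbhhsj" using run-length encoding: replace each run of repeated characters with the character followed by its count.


Input: 'bbbbhhsj'
Operation: identify consecutive runs
Runs: 'bbbb' -> b4, 'hh' -> h2, 's' -> s1, 'j' -> j1
Encoded: b4h2s1j1


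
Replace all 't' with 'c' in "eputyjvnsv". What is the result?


Input string: 'eputyjvnsv'
Operation: replace 't' with 'c'
Positions of 't': 3
After replacement: epucyjvnsv


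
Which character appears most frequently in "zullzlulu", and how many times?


Input: 'zullzlulu'
Operation: tally each character
Counts: 'l':4, 'u':3, 'z':2
Maximum: 'l' appears 4 times


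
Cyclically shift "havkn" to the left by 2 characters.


Input: 'havkn', shift = 2
Operation: split at index 2 and swap parts
Front part s[0:2] = 'ha'
Back part s[2:] = 'vkn'
Rotated = back + front = 'vkn' + 'ha'
Result: vknha


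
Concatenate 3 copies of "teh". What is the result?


Input string: 'teh'
Operation: repeat 3 times
Concatenation: 'teh' + 'teh' + 'teh'
Result: tehtehteh


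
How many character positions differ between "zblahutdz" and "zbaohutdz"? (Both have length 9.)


String 1: 'zblahutdz'
String 2: 'zbaohutdz'
Compare each position: pos 0: 'z'=='z', pos 1: 'b'=='b', pos 2: 'l'!='a', pos 3: 'a'!='o', pos 4: 'h'=='h', pos 5: 'u'=='u', pos 6: 't'=='t', pos 7: 'd'=='d', pos 8: 'z'=='z'
Differing positions: 2
Hamming distance: 2


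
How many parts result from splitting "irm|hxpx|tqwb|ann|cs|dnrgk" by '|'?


Input string: 'irm|hxpx|tqwb|ann|cs|dnrgk'
Delimiter: '|'
Split result: 'irm', 'hxpx', 'tqwb', 'ann', 'cs', 'dnrgk'
Number of parts: 6


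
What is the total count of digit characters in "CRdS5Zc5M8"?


Input string: 'CRdS5Zc5M8'
Operation: count digit characters (0-9)
Scan: 'C', 'R', 'd', 'S', '5'(digit), 'Z', 'c', '5'(digit), 'M', '8'(digit)
Digits found: 3
Result: 3


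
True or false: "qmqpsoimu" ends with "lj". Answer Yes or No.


Input string: 'qmqpsoimu'
Suffix to check: 'lj'
Last 2 characters of input: 'mu'
Match: False
Result: No


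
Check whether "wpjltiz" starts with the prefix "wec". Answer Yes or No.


Input string: 'wpjltiz'
Prefix to check: 'wec'
First 3 characters of input: 'wpj'
Match: False
Result: No


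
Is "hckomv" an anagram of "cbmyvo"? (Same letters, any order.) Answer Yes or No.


String 1: 'cbmyvo' -> sorted: 'bcmovy'
String 2: 'hckomv' -> sorted: 'chkmov'
Compare sorted forms: 'bcmovy' != 'chkmov'
Anagram: No


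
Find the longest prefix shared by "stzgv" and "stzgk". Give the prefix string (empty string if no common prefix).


String 1: 'stzgv'
String 2: 'stzgk'
Compare position by position:
pos 0: 's' vs 's' match
pos 1: 't' vs 't' match
pos 2: 'z' vs 'z' match
pos 3: 'g' vs 'g' match
pos 4: 'v' vs 'k' differ -> stop
Longest common prefix: "stzg" (length 4)


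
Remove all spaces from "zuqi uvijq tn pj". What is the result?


Input string: 'zuqi uvijq tn pj'
Operation: remove all spaces
Words: 'zuqi', 'uvijq', 'tn', 'pj'
Join without spaces: zuqiuvijqtnpj


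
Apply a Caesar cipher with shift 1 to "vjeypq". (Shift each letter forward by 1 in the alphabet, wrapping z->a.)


Input: 'vjeypq', shift = 1
Operation: for each letter, (position + 1) mod 26
Mapping: 'v'(21+1=22)->'w', 'j'(9+1=10)->'k', 'e'(4+1=5)->'f', 'y'(24+1=25)->'z', 'p'(15+1=16)->'q', 'q'(16+1=17)->'r'
Result: wkfzqr


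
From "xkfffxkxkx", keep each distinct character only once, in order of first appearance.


Input: 'xkfffxkxkx'
Operation: keep first occurrence of each character
Scan: s[0]='x' new -> keep; s[1]='k' new -> keep; s[2]='f' new -> keep; s[3]='f' seen -> skip; s[4]='f' seen -> skip; s[5]='x' seen -> skip; s[6]='k' seen -> skip; s[7]='x' seen -> skip; s[8]='k' seen -> skip; s[9]='x' seen -> skip
Result: xkf


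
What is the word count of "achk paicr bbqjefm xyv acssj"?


Input string: 'achk paicr bbqjefm xyv acssj'
Operation: split by spaces
Words found: 'achk', 'paicr', 'bbqjefm', 'xyv', 'acssj'
Word count: 5


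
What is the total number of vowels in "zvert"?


Input string: 'zvert'
Operation: count vowels (a, e, i, o, u)
Scan: s[0]='z', s[1]='v', s[2]='e' (vowel), s[3]='r', s[4]='t'
Vowels found: 1
Result: 1


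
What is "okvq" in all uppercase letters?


Input string: 'okvq'
Operation: convert each letter to uppercase
Mapping: 'o'->'O', 'k'->'K', 'v'->'V', 'q'->'Q'
Result: OKVQ


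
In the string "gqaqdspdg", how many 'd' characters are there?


Input string: 'gqaqdspdg'
Target character: 'd'
Scan each position: s[4]='d', s[7]='d'
Matches found at indices: 4, 7
Total: 2


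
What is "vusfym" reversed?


Input string: 'vusfym'
Operation: reverse character order
Original order: 'v' -> 'u' -> 's' -> 'f' -> 'y' -> 'm'
Reversed order: 'm' -> 'y' -> 'f' -> 's' -> 'u' -> 'v'
Result: myfsuv


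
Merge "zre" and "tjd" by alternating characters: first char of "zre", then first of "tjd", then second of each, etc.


String 1: 'zre'
String 2: 'tjd'
Operation: alternate characters
Pairs: 'z'+'t', 'r'+'j', 'e'+'d'
Result: ztrjed


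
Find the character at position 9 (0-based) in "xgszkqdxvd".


Input string: 'xgszkqdxvd'
Operation: get character at index 9
Index mapping: s[0]='x', s[1]='g', s[2]='s', s[3]='z', s[4]='k', s[5]='q', s[6]='d', s[7]='x', s[8]='v', s[9]='d'
Result: 'd'


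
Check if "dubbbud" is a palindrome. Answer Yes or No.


Input string: 'dubbbud'
Reversed: 'dubbbud'
Compare pairs: s[0]='d' vs s[6]='d' (match), s[1]='u' vs s[5]='u' (match), s[2]='b' vs s[4]='b' (match)
Palindrome: Yes


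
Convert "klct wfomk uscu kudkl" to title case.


Input string: 'klct wfomk uscu kudkl'
Operation: capitalize first letter of each word
Word transformations: 'klct'->'Klct', 'wfomk'->'Wfomk', 'uscu'->'Uscu', 'kudkl'->'Kudkl'
Result: Klct Wfomk Uscu Kudkl


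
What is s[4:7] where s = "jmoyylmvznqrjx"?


Input string: 'jmoyylmvznqrjx'
Operation: slice [4:7]
Extract characters: s[4]='y', s[5]='l', s[6]='m'
Result: ylm


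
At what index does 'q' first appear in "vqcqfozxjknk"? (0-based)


Input string: 'vqcqfozxjknk'
Target: 'q'
Scanning left to right: s[0]='v', s[1]='q'
First match at index: 1


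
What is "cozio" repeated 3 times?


Input string: 'cozio'
Operation: repeat 3 times
Concatenation: 'cozio' + 'cozio' + 'cozio'
Result: coziocoziocozio


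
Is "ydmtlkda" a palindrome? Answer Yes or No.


Input string: 'ydmtlkda'
Reversed: 'adkltmdy'
Compare pairs: s[0]='y' vs s[7]='a' (mismatch), s[1]='d' vs s[6]='d' (match), s[2]='m' vs s[5]='k' (mismatch), s[3]='t' vs s[4]='l' (mismatch)
Palindrome: No


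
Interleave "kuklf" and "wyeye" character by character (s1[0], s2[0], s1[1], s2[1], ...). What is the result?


String 1: 'kuklf'
String 2: 'wyeye'
Operation: alternate characters
Pairs: 'k'+'w', 'u'+'y', 'k'+'e', 'l'+'y', 'f'+'e'
Result: kwuykelyfe


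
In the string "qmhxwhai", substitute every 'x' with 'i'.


Input string: 'qmhxwhai'
Operation: replace 'x' with 'i'
Positions of 'x': 3
After replacement: qmhiwhai


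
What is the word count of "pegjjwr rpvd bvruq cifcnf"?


Input string: 'pegjjwr rpvd bvruq cifcnf'
Operation: split by spaces
Words found: 'pegjjwr', 'rpvd', 'bvruq', 'cifcnf'
Word count: 4


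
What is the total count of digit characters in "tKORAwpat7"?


Input string: 'tKORAwpat7'
Operation: count digit characters (0-9)
Scan: 't', 'K', 'O', 'R', 'A', 'w', 'p', 'a', 't', '7'(digit)
Digits found: 1
Result: 1


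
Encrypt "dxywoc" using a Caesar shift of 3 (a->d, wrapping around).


Input: 'dxywoc', shift = 3
Operation: for each letter, (position + 3) mod 26
Mapping: 'd'(3+3=6)->'g', 'x'(23+3=26, 26 mod 26=0)->'a', 'y'(24+3=27, 27 mod 26=1)->'b', 'w'(22+3=25)->'z', 'o'(14+3=17)->'r', 'c'(2+3=5)->'f'
Result: gabzrf


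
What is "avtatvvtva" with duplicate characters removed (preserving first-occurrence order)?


Input: 'avtatvvtva'
Operation: keep first occurrence of each character
Scan: s[0]='a' new -> keep; s[1]='v' new -> keep; s[2]='t' new -> keep; s[3]='a' seen -> skip; s[4]='t' seen -> skip; s[5]='v' seen -> skip; s[6]='v' seen -> skip; s[7]='t' seen -> skip; s[8]='v' seen -> skip; s[9]='a' seen -> skip
Result: avt


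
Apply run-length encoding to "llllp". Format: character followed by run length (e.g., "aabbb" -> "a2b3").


Input: 'llllp'
Operation: identify consecutive runs
Runs: 'llll' -> l4, 'p' -> p1
Encoded: l4p1


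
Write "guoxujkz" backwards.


Input string: 'guoxujkz'
Operation: reverse character order
Original order: 'g' -> 'u' -> 'o' -> 'x' -> 'u' -> 'j' -> 'k' -> 'z'
Reversed order: 'z' -> 'k' -> 'j' -> 'u' -> 'x' -> 'o' -> 'u' -> 'g'
Result: zkjuxoug


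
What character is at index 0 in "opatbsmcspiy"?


Input string: 'opatbsmcspiy'
Operation: get character at index 0
Index mapping: s[0]='o'
Result: 'o'


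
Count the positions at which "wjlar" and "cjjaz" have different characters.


String 1: 'wjlar'
String 2: 'cjjaz'
Compare each position: pos 0: 'w'!='c', pos 1: 'j'=='j', pos 2: 'l'!='j', pos 3: 'a'=='a', pos 4: 'r'!='z'
Differing positions: 3
Hamming distance: 3


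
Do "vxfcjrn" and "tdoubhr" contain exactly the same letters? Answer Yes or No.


String 1: 'vxfcjrn' -> sorted: 'cfjnrvx'
String 2: 'tdoubhr' -> sorted: 'bdhortu'
Compare sorted forms: 'cfjnrvx' != 'bdhortu'
Anagram: No


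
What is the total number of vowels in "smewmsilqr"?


Input string: 'smewmsilqr'
Operation: count vowels (a, e, i, o, u)
Scan: s[0]='s', s[1]='m', s[2]='e' (vowel), s[3]='w', s[4]='m', s[5]='s', s[6]='i' (vowel), s[7]='l', s[8]='q', s[9]='r'
Vowels found: 2
Result: 2


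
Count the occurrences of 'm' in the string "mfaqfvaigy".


Input string: 'mfaqfvaigy'
Target character: 'm'
Scan each position: s[0]='m'
Matches found at indices: 0
Total: 1


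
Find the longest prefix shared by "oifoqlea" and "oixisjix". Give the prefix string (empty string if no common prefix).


String 1: 'oifoqlea'
String 2: 'oixisjix'
Compare position by position:
pos 0: 'o' vs 'o' match
pos 1: 'i' vs 'i' match
pos 2: 'f' vs 'x' differ -> stop
Longest common prefix: "oi" (length 2)


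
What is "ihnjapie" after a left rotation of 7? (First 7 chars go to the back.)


Input: 'ihnjapie', shift = 7
Operation: split at index 7 and swap parts
Front part s[0:7] = 'ihnjapi'
Back part s[7:] = 'e'
Rotated = back + front = 'e' + 'ihnjapi'
Result: eihnjapi


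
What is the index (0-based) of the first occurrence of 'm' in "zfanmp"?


Input string: 'zfanmp'
Target: 'm'
Scanning left to right: s[0]='z', s[1]='f', s[2]='a', s[3]='n', s[4]='m'
First match at index: 4


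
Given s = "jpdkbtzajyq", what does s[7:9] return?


Input string: 'jpdkbtzajyq'
Operation: slice [7:9]
Extract characters: s[7]='a', s[8]='j'
Result: aj


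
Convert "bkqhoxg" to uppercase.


Input string: 'bkqhoxg'
Operation: convert each letter to uppercase
Mapping: 'b'->'B', 'k'->'K', 'q'->'Q', 'h'->'H', 'o'->'O', 'x'->'X', 'g'->'G'
Result: BKQHOXG


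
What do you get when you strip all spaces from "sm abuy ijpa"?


Input string: 'sm abuy ijpa'
Operation: remove all spaces
Words: 'sm', 'abuy', 'ijpa'
Join without spaces: smabuyijpa


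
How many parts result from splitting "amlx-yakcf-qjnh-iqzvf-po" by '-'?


Input string: 'amlx-yakcf-qjnh-iqzvf-po'
Delimiter: '-'
Split result: 'amlx', 'yakcf', 'qjnh', 'iqzvf', 'po'
Number of parts: 5


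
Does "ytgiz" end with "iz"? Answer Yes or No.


Input string: 'ytgiz'
Suffix to check: 'iz'
Last 2 characters of input: 'iz'
Match: True
Result: Yes


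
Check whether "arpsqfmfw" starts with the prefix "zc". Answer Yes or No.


Input string: 'arpsqfmfw'
Prefix to check: 'zc'
First 2 characters of input: 'ar'
Match: False
Result: No


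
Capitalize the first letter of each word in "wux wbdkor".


Input string: 'wux wbdkor'
Operation: capitalize first letter of each word
Word transformations: 'wux'->'Wux', 'wbdkor'->'Wbdkor'
Result: Wux Wbdkor


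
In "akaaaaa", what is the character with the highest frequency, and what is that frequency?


Input: 'akaaaaa'
Operation: tally each character
Counts: 'a':6, 'k':1
Maximum: 'a' appears 6 times


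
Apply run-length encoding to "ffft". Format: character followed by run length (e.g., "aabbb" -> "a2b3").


Input: 'ffft'
Operation: identify consecutive runs
Runs: 'fff' -> f3, 't' -> t1
Encoded: f3t1


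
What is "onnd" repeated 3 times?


Input string: 'onnd'
Operation: repeat 3 times
Concatenation: 'onnd' + 'onnd' + 'onnd'
Result: onndonndonnd


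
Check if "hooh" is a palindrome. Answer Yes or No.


Input string: 'hooh'
Reversed: 'hooh'
Compare pairs: s[0]='h' vs s[3]='h' (match), s[1]='o' vs s[2]='o' (match)
Palindrome: Yes


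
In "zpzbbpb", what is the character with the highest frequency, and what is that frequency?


Input: 'zpzbbpb'
Operation: tally each character
Counts: 'b':3, 'p':2, 'z':2
Maximum: 'b' appears 3 times


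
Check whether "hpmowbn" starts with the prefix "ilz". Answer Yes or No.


Input string: 'hpmowbn'
Prefix to check: 'ilz'
First 3 characters of input: 'hpm'
Match: False
Result: No


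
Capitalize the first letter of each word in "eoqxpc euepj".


Input string: 'eoqxpc euepj'
Operation: capitalize first letter of each word
Word transformations: 'eoqxpc'->'Eoqxpc', 'euepj'->'Euepj'
Result: Eoqxpc Euepj


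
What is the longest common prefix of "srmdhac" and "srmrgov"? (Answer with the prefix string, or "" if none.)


String 1: 'srmdhac'
String 2: 'srmrgov'
Compare position by position:
pos 0: 's' vs 's' match
pos 1: 'r' vs 'r' match
pos 2: 'm' vs 'm' match
pos 3: 'd' vs 'r' differ -> stop
Longest common prefix: "srm" (length 3)


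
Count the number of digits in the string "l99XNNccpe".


Input string: 'l99XNNccpe'
Operation: count digit characters (0-9)
Scan: 'l', '9'(digit), '9'(digit), 'X', 'N', 'N', 'c', 'c', 'p', 'e'
Digits found: 2
Result: 2


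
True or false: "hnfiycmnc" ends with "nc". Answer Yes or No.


Input string: 'hnfiycmnc'
Suffix to check: 'nc'
Last 2 characters of input: 'nc'
Match: True
Result: Yes


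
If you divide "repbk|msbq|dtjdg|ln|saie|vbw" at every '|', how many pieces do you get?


Input string: 'repbk|msbq|dtjdg|ln|saie|vbw'
Delimiter: '|'
Split result: 'repbk', 'msbq', 'dtjdg', 'ln', 'saie', 'vbw'
Number of parts: 6


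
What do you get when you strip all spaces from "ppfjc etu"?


Input string: 'ppfjc etu'
Operation: remove all spaces
Words: 'ppfjc', 'etu'
Join without spaces: ppfjcetu


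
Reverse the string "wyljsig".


Input string: 'wyljsig'
Operation: reverse character order
Original order: 'w' -> 'y' -> 'l' -> 'j' -> 's' -> 'i' -> 'g'
Reversed order: 'g' -> 'i' -> 's' -> 'j' -> 'l' -> 'y' -> 'w'
Result: gisjlyw


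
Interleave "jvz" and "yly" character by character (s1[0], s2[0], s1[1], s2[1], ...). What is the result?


String 1: 'jvz'
String 2: 'yly'
Operation: alternate characters
Pairs: 'j'+'y', 'v'+'l', 'z'+'y'
Result: jyvlzy


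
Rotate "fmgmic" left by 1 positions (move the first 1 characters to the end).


Input: 'fmgmic', shift = 1
Operation: split at index 1 and swap parts
Front part s[0:1] = 'f'
Back part s[1:] = 'mgmic'
Rotated = back + front = 'mgmic' + 'f'
Result: mgmicf


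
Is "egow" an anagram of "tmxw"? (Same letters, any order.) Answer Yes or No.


String 1: 'tmxw' -> sorted: 'mtwx'
String 2: 'egow' -> sorted: 'egow'
Compare sorted forms: 'mtwx' != 'egow'
Anagram: No


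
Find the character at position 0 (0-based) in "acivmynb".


Input string: 'acivmynb'
Operation: get character at index 0
Index mapping: s[0]='a'
Result: 'a'


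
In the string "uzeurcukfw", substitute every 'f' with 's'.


Input string: 'uzeurcukfw'
Operation: replace 'f' with 's'
Positions of 'f': 8
After replacement: uzeurcuksw


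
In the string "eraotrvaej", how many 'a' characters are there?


Input string: 'eraotrvaej'
Target character: 'a'
Scan each position: s[2]='a', s[7]='a'
Matches found at indices: 2, 7
Total: 2


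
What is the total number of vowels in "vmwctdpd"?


Input string: 'vmwctdpd'
Operation: count vowels (a, e, i, o, u)
Scan: s[0]='v', s[1]='m', s[2]='w', s[3]='c', s[4]='t', s[5]='d', s[6]='p', s[7]='d'
Vowels found: 0
Result: 0


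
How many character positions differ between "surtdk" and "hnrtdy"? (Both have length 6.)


String 1: 'surtdk'
String 2: 'hnrtdy'
Compare each position: pos 0: 's'!='h', pos 1: 'u'!='n', pos 2: 'r'=='r', pos 3: 't'=='t', pos 4: 'd'=='d', pos 5: 'k'!='y'
Differing positions: 3
Hamming distance: 3


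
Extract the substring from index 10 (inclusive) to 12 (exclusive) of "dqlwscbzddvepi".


Input string: 'dqlwscbzddvepi'
Operation: slice [10:12]
Extract characters: s[10]='v', s[11]='e'
Result: ve


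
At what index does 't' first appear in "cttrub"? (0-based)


Input string: 'cttrub'
Target: 't'
Scanning left to right: s[0]='c', s[1]='t'
First match at index: 1


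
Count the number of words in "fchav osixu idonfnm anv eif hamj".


Input string: 'fchav osixu idonfnm anv eif hamj'
Operation: split by spaces
Words found: 'fchav', 'osixu', 'idonfnm', 'anv', 'eif', 'hamj'
Word count: 6


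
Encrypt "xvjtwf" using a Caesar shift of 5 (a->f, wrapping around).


Input: 'xvjtwf', shift = 5
Operation: for each letter, (position + 5) mod 26
Mapping: 'x'(23+5=28, 28 mod 26=2)->'c', 'v'(21+5=26, 26 mod 26=0)->'a', 'j'(9+5=14)->'o', 't'(19+5=24)->'y', 'w'(22+5=27, 27 mod 26=1)->'b', 'f'(5+5=10)->'k'
Result: caoybk


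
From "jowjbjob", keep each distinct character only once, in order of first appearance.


Input: 'jowjbjob'
Operation: keep first occurrence of each character
Scan: s[0]='j' new -> keep; s[1]='o' new -> keep; s[2]='w' new -> keep; s[3]='j' seen -> skip; s[4]='b' new -> keep; s[5]='j' seen -> skip; s[6]='o' seen -> skip; s[7]='b' seen -> skip
Result: jowb


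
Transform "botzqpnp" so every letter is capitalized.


Input string: 'botzqpnp'
Operation: convert each letter to uppercase
Mapping: 'b'->'B', 'o'->'O', 't'->'T', 'z'->'Z', 'q'->'Q', 'p'->'P', 'n'->'N', 'p'->'P'
Result: BOTZQPNP


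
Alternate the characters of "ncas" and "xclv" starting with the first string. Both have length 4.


String 1: 'ncas'
String 2: 'xclv'
Operation: alternate characters
Pairs: 'n'+'x', 'c'+'c', 'a'+'l', 's'+'v'
Result: nxccalsv


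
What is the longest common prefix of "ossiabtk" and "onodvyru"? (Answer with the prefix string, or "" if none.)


String 1: 'ossiabtk'
String 2: 'onodvyru'
Compare position by position:
pos 0: 'o' vs 'o' match
pos 1: 's' vs 'n' differ -> stop
Longest common prefix: "o" (length 1)


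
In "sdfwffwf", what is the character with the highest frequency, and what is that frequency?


Input: 'sdfwffwf'
Operation: tally each character
Counts: 'd':1, 'f':4, 's':1, 'w':2
Maximum: 'f' appears 4 times


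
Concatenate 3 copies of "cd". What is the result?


Input string: 'cd'
Operation: repeat 3 times
Concatenation: 'cd' + 'cd' + 'cd'
Result: cdcdcd


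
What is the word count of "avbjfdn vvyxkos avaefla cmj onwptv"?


Input string: 'avbjfdn vvyxkos avaefla cmj onwptv'
Operation: split by spaces
Words found: 'avbjfdn', 'vvyxkos', 'avaefla', 'cmj', 'onwptv'
Word count: 5


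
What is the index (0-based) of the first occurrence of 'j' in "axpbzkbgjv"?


Input string: 'axpbzkbgjv'
Target: 'j'
Scanning left to right: s[0]='a', s[1]='x', s[2]='p', s[3]='b', s[4]='z', s[5]='k', s[6]='b', s[7]='g', s[8]='j'
First match at index: 8


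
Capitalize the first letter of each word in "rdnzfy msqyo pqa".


Input string: 'rdnzfy msqyo pqa'
Operation: capitalize first letter of each word
Word transformations: 'rdnzfy'->'Rdnzfy', 'msqyo'->'Msqyo', 'pqa'->'Pqa'
Result: Rdnzfy Msqyo Pqa


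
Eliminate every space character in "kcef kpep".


Input string: 'kcef kpep'
Operation: remove all spaces
Words: 'kcef', 'kpep'
Join without spaces: kcefkpep


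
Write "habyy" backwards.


Input string: 'habyy'
Operation: reverse character order
Original order: 'h' -> 'a' -> 'b' -> 'y' -> 'y'
Reversed order: 'y' -> 'y' -> 'b' -> 'a' -> 'h'
Result: yybah


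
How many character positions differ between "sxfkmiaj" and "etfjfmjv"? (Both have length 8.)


String 1: 'sxfkmiaj'
String 2: 'etfjfmjv'
Compare each position: pos 0: 's'!='e', pos 1: 'x'!='t', pos 2: 'f'=='f', pos 3: 'k'!='j', pos 4: 'm'!='f', pos 5: 'i'!='m', pos 6: 'a'!='j', pos 7: 'j'!='v'
Differing positions: 7
Hamming distance: 7


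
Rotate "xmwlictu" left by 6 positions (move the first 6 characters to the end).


Input: 'xmwlictu', shift = 6
Operation: split at index 6 and swap parts
Front part s[0:6] = 'xmwlic'
Back part s[6:] = 'tu'
Rotated = back + front = 'tu' + 'xmwlic'
Result: tuxmwlic


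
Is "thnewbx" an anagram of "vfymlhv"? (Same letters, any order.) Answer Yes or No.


String 1: 'vfymlhv' -> sorted: 'fhlmvvy'
String 2: 'thnewbx' -> sorted: 'behntwx'
Compare sorted forms: 'fhlmvvy' != 'behntwx'
Anagram: No


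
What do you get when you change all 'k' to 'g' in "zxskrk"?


Input string: 'zxskrk'
Operation: replace 'k' with 'g'
Positions of 'k': 3, 5
After replacement: zxsgrg


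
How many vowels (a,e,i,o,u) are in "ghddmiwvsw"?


Input string: 'ghddmiwvsw'
Operation: count vowels (a, e, i, o, u)
Scan: s[0]='g', s[1]='h', s[2]='d', s[3]='d', s[4]='m', s[5]='i' (vowel), s[6]='w', s[7]='v', s[8]='s', s[9]='w'
Vowels found: 1
Result: 1


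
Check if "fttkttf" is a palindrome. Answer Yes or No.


Input string: 'fttkttf'
Reversed: 'fttkttf'
Compare pairs: s[0]='f' vs s[6]='f' (match), s[1]='t' vs s[5]='t' (match), s[2]='t' vs s[4]='t' (match)
Palindrome: Yes


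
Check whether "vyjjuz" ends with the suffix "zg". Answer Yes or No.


Input string: 'vyjjuz'
Suffix to check: 'zg'
Last 2 characters of input: 'uz'
Match: False
Result: No


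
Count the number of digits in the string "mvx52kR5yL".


Input string: 'mvx52kR5yL'
Operation: count digit characters (0-9)
Scan: 'm', 'v', 'x', '5'(digit), '2'(digit), 'k', 'R', '5'(digit), 'y', 'L'
Digits found: 3
Result: 3


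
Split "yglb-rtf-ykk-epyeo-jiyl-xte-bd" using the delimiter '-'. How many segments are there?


Input string: 'yglb-rtf-ykk-epyeo-jiyl-xte-bd'
Delimiter: '-'
Split result: 'yglb', 'rtf', 'ykk', 'epyeo', 'jiyl', 'xte', 'bd'
Number of parts: 7


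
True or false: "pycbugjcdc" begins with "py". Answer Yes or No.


Input string: 'pycbugjcdc'
Prefix to check: 'py'
First 2 characters of input: 'py'
Match: True
Result: Yes


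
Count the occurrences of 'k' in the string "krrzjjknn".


Input string: 'krrzjjknn'
Target character: 'k'
Scan each position: s[0]='k', s[6]='k'
Matches found at indices: 0, 6
Total: 2


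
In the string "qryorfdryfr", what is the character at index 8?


Input string: 'qryorfdryfr'
Operation: get character at index 8
Index mapping: s[0]='q', s[1]='r', s[2]='y', s[3]='o', s[4]='r', s[5]='f', s[6]='d', s[7]='r', s[8]='y'
Result: 'y'


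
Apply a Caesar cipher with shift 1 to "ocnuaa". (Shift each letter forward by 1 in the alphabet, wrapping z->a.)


Input: 'ocnuaa', shift = 1
Operation: for each letter, (position + 1) mod 26
Mapping: 'o'(14+1=15)->'p', 'c'(2+1=3)->'d', 'n'(13+1=14)->'o', 'u'(20+1=21)->'v', 'a'(0+1=1)->'b', 'a'(0+1=1)->'b'
Result: pdovbb


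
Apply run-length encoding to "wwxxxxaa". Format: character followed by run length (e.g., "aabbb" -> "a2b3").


Input: 'wwxxxxaa'
Operation: identify consecutive runs
Runs: 'ww' -> w2, 'xxxx' -> x4, 'aa' -> a2
Encoded: w2x4a2


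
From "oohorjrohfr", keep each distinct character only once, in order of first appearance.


Input: 'oohorjrohfr'
Operation: keep first occurrence of each character
Scan: s[0]='o' new -> keep; s[1]='o' seen -> skip; s[2]='h' new -> keep; s[3]='o' seen -> skip; s[4]='r' new -> keep; s[5]='j' new -> keep; s[6]='r' seen -> skip; s[7]='o' seen -> skip; s[8]='h' seen -> skip; s[9]='f' new -> keep; s[10]='r' seen -> skip
Result: ohrjf


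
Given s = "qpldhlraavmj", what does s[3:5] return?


Input string: 'qpldhlraavmj'
Operation: slice [3:5]
Extract characters: s[3]='d', s[4]='h'
Result: dh


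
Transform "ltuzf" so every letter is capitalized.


Input string: 'ltuzf'
Operation: convert each letter to uppercase
Mapping: 'l'->'L', 't'->'T', 'u'->'U', 'z'->'Z', 'f'->'F'
Result: LTUZF


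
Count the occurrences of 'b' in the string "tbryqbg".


Input string: 'tbryqbg'
Target character: 'b'
Scan each position: s[1]='b', s[5]='b'
Matches found at indices: 1, 5
Total: 2


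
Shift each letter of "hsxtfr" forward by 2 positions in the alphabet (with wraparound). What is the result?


Input: 'hsxtfr', shift = 2
Operation: for each letter, (position + 2) mod 26
Mapping: 'h'(7+2=9)->'j', 's'(18+2=20)->'u', 'x'(23+2=25)->'z', 't'(19+2=21)->'v', 'f'(5+2=7)->'h', 'r'(17+2=19)->'t'
Result: juzvht


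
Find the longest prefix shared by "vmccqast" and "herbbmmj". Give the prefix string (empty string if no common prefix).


String 1: 'vmccqast'
String 2: 'herbbmmj'
Compare position by position:
pos 0: 'v' vs 'h' differ -> stop
Longest common prefix: "" (length 0)


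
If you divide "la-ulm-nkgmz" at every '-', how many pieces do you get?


Input string: 'la-ulm-nkgmz'
Delimiter: '-'
Split result: 'la', 'ulm', 'nkgmz'
Number of parts: 3


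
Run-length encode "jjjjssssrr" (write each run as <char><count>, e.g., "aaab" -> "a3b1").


Input: 'jjjjssssrr'
Operation: identify consecutive runs
Runs: 'jjjj' -> j4, 'ssss' -> s4, 'rr' -> r2
Encoded: j4s4r2


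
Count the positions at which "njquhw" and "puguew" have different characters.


String 1: 'njquhw'
String 2: 'puguew'
Compare each position: pos 0: 'n'!='p', pos 1: 'j'!='u', pos 2: 'q'!='g', pos 3: 'u'=='u', pos 4: 'h'!='e', pos 5: 'w'=='w'
Differing positions: 4
Hamming distance: 4


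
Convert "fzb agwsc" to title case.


Input string: 'fzb agwsc'
Operation: capitalize first letter of each word
Word transformations: 'fzb'->'Fzb', 'agwsc'->'Agwsc'
Result: Fzb Agwsc


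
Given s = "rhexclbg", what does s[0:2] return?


Input string: 'rhexclbg'
Operation: slice [0:2]
Extract characters: s[0]='r', s[1]='h'
Result: rh


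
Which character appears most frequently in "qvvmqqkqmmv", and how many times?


Input: 'qvvmqqkqmmv'
Operation: tally each character
Counts: 'k':1, 'm':3, 'q':4, 'v':3
Maximum: 'q' appears 4 times


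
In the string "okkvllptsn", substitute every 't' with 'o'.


Input string: 'okkvllptsn'
Operation: replace 't' with 'o'
Positions of 't': 7
After replacement: okkvllposn


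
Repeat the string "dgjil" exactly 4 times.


Input string: 'dgjil'
Operation: repeat 4 times
Concatenation: 'dgjil' + 'dgjil' + 'dgjil' + 'dgjil'
Result: dgjildgjildgjildgjil


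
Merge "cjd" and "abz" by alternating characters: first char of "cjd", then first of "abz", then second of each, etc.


String 1: 'cjd'
String 2: 'abz'
Operation: alternate characters
Pairs: 'c'+'a', 'j'+'b', 'd'+'z'
Result: cajbdz


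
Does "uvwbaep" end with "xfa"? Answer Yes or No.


Input string: 'uvwbaep'
Suffix to check: 'xfa'
Last 3 characters of input: 'aep'
Match: False
Result: No


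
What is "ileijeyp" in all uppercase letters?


Input string: 'ileijeyp'
Operation: convert each letter to uppercase
Mapping: 'i'->'I', 'l'->'L', 'e'->'E', 'i'->'I', 'j'->'J', 'e'->'E', 'y'->'Y', 'p'->'P'
Result: ILEIJEYP


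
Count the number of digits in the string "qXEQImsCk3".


Input string: 'qXEQImsCk3'
Operation: count digit characters (0-9)
Scan: 'q', 'X', 'E', 'Q', 'I', 'm', 's', 'C', 'k', '3'(digit)
Digits found: 1
Result: 1


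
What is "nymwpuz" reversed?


Input string: 'nymwpuz'
Operation: reverse character order
Original order: 'n' -> 'y' -> 'm' -> 'w' -> 'p' -> 'u' -> 'z'
Reversed order: 'z' -> 'u' -> 'p' -> 'w' -> 'm' -> 'y' -> 'n'
Result: zupwmyn


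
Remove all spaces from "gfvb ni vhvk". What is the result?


Input string: 'gfvb ni vhvk'
Operation: remove all spaces
Words: 'gfvb', 'ni', 'vhvk'
Join without spaces: gfvbnivhvk


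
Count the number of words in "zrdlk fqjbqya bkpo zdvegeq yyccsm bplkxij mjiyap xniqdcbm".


Input string: 'zrdlk fqjbqya bkpo zdvegeq yyccsm bplkxij mjiyap xniqdcbm'
Operation: split by spaces
Words found: 'zrdlk', 'fqjbqya', 'bkpo', 'zdvegeq', 'yyccsm', 'bplkxij', 'mjiyap', 'xniqdcbm'
Word count: 8


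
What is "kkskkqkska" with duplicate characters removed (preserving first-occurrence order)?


Input: 'kkskkqkska'
Operation: keep first occurrence of each character
Scan: s[0]='k' new -> keep; s[1]='k' seen -> skip; s[2]='s' new -> keep; s[3]='k' seen -> skip; s[4]='k' seen -> skip; s[5]='q' new -> keep; s[6]='k' seen -> skip; s[7]='s' seen -> skip; s[8]='k' seen -> skip; s[9]='a' new -> keep
Result: ksqa


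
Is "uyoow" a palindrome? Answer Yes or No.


Input string: 'uyoow'
Reversed: 'wooyu'
Compare pairs: s[0]='u' vs s[4]='w' (mismatch), s[1]='y' vs s[3]='o' (mismatch)
Palindrome: No


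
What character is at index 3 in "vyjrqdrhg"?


Input string: 'vyjrqdrhg'
Operation: get character at index 3
Index mapping: s[0]='v', s[1]='y', s[2]='j', s[3]='r'
Result: 'r'


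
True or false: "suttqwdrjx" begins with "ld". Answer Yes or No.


Input string: 'suttqwdrjx'
Prefix to check: 'ld'
First 2 characters of input: 'su'
Match: False
Result: No


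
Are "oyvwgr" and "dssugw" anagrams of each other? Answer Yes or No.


String 1: 'oyvwgr' -> sorted: 'gorvwy'
String 2: 'dssugw' -> sorted: 'dgssuw'
Compare sorted forms: 'gorvwy' != 'dgssuw'
Anagram: No


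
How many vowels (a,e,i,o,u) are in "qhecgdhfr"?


Input string: 'qhecgdhfr'
Operation: count vowels (a, e, i, o, u)
Scan: s[0]='q', s[1]='h', s[2]='e' (vowel), s[3]='c', s[4]='g', s[5]='d', s[6]='h', s[7]='f', s[8]='r'
Vowels found: 1
Result: 1


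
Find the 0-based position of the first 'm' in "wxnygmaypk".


Input string: 'wxnygmaypk'
Target: 'm'
Scanning left to right: s[0]='w', s[1]='x', s[2]='n', s[3]='y', s[4]='g', s[5]='m'
First match at index: 5


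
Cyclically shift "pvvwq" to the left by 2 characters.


Input: 'pvvwq', shift = 2
Operation: split at index 2 and swap parts
Front part s[0:2] = 'pv'
Back part s[2:] = 'vwq'
Rotated = back + front = 'vwq' + 'pv'
Result: vwqpv


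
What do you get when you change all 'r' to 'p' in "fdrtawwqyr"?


Input string: 'fdrtawwqyr'
Operation: replace 'r' with 'p'
Positions of 'r': 2, 9
After replacement: fdptawwqyp


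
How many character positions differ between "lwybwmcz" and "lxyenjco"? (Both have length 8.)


String 1: 'lwybwmcz'
String 2: 'lxyenjco'
Compare each position: pos 0: 'l'=='l', pos 1: 'w'!='x', pos 2: 'y'=='y', pos 3: 'b'!='e', pos 4: 'w'!='n', pos 5: 'm'!='j', pos 6: 'c'=='c', pos 7: 'z'!='o'
Differing positions: 5
Hamming distance: 5


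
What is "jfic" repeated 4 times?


Input string: 'jfic'
Operation: repeat 4 times
Concatenation: 'jfic' + 'jfic' + 'jfic' + 'jfic'
Result: jficjficjficjfic


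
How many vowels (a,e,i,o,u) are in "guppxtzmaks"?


Input string: 'guppxtzmaks'
Operation: count vowels (a, e, i, o, u)
Scan: s[0]='g', s[1]='u' (vowel), s[2]='p', s[3]='p', s[4]='x', s[5]='t', s[6]='z', s[7]='m', s[8]='a' (vowel), s[9]='k', s[10]='s'
Vowels found: 2
Result: 2


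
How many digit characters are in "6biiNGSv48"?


Input string: '6biiNGSv48'
Operation: count digit characters (0-9)
Scan: '6'(digit), 'b', 'i', 'i', 'N', 'G', 'S', 'v', '4'(digit), '8'(digit)
Digits found: 3
Result: 3


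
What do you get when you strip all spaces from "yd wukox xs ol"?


Input string: 'yd wukox xs ol'
Operation: remove all spaces
Words: 'yd', 'wukox', 'xs', 'ol'
Join without spaces: ydwukoxxsol


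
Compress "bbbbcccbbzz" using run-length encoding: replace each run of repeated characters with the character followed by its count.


Input: 'bbbbcccbbzz'
Operation: identify consecutive runs
Runs: 'bbbb' -> b4, 'ccc' -> c3, 'bb' -> b2, 'zz' -> z2
Encoded: b4c3b2z2


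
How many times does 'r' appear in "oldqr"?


Input string: 'oldqr'
Target character: 'r'
Scan each position: s[4]='r'
Matches found at indices: 4
Total: 1


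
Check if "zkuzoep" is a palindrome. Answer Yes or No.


Input string: 'zkuzoep'
Reversed: 'peozukz'
Compare pairs: s[0]='z' vs s[6]='p' (mismatch), s[1]='k' vs s[5]='e' (mismatch), s[2]='u' vs s[4]='o' (mismatch)
Palindrome: No


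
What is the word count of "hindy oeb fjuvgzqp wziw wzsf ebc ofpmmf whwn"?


Input string: 'hindy oeb fjuvgzqp wziw wzsf ebc ofpmmf whwn'
Operation: split by spaces
Words found: 'hindy', 'oeb', 'fjuvgzqp', 'wziw', 'wzsf', 'ebc', 'ofpmmf', 'whwn'
Word count: 8


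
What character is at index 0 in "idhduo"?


Input string: 'idhduo'
Operation: get character at index 0
Index mapping: s[0]='i'
Result: 'i'


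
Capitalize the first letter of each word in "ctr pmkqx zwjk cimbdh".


Input string: 'ctr pmkqx zwjk cimbdh'
Operation: capitalize first letter of each word
Word transformations: 'ctr'->'Ctr', 'pmkqx'->'Pmkqx', 'zwjk'->'Zwjk', 'cimbdh'->'Cimbdh'
Result: Ctr Pmkqx Zwjk Cimbdh


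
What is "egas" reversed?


Input string: 'egas'
Operation: reverse character order
Original order: 'e' -> 'g' -> 'a' -> 's'
Reversed order: 's' -> 'a' -> 'g' -> 'e'
Result: sage


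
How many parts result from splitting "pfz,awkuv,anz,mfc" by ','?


Input string: 'pfz,awkuv,anz,mfc'
Delimiter: ','
Split result: 'pfz', 'awkuv', 'anz', 'mfc'
Number of parts: 4


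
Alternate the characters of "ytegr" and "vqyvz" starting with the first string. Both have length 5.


String 1: 'ytegr'
String 2: 'vqyvz'
Operation: alternate characters
Pairs: 'y'+'v', 't'+'q', 'e'+'y', 'g'+'v', 'r'+'z'
Result: yvtqeygvrz
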